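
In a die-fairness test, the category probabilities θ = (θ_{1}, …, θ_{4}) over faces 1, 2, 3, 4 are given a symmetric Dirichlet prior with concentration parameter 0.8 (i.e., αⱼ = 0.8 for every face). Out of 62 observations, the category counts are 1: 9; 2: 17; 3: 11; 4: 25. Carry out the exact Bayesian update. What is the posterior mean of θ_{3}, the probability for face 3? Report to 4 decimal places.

The Dirichlet prior is conjugate to the Multinomial likelihood: each posterior αⱼ = prior αⱼ + observed count nⱼ.
Posterior concentration: (9.8, 17.8, 11.8, 25.8), total = 65.2.
E[θ_{3}|data] = α_{3}/Σα = 11.8/65.2 = 0.1810.

0.1810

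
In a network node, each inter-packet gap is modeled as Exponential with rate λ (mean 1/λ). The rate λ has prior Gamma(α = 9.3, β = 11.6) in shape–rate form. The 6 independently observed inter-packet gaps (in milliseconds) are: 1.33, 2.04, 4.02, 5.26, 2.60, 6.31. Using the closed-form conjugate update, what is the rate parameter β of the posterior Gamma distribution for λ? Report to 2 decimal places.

With a Gamma(shape α, rate β) prior on the exponential rate λ, the posterior after n observations with total T = Σxᵢ is Gamma(α+n, β+T).
Sum of observations T = 21.56 milliseconds; n = 6.
Posterior: Gamma(9.3+6, 11.6+21.56) = Gamma(15.3, 33.16).
Posterior β = 33.16.

33.16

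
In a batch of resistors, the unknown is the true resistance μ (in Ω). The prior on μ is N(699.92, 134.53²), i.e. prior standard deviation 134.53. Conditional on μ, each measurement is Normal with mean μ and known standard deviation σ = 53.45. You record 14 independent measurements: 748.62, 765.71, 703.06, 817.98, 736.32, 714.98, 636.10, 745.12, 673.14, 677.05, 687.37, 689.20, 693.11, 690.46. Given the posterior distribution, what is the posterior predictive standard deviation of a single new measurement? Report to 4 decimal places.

55.3054

For Normal data with known variance σ², a Normal(μ₀, σ₀²) prior on μ is conjugate. Posterior precision = 1/σ₀² + n/σ²; posterior mean is the precision-weighted average of μ₀ and x̄.
σ₀² = 134.53² = 18098.3209, σ² = 53.45² = 2856.9025; σ² + n·σ₀² = 2856.9025 + 14·18098.3209 = 256233.3951.
Posterior precision = 1/σ₀² + n/σ² = 1/18098.3209 + 14/2856.9025 = (σ² + n·σ₀²)/(σ₀²σ²) = 256233.3951/(18098.3209·2856.9025); posterior variance σₙ² = σ₀²σ²/(σ² + n·σ₀²) = 18098.3209·2856.9025/256233.3951 = 201.789225.
Predictive variance for one new observation = σₙ² + σ² = 18098.3209·2856.9025/256233.3951 + 2856.9025 = σ²·(σ₀² + 256233.3951)/256233.3951 = 2856.9025·274331.716/256233.3951 = 3058.691725; SD = √(2856.9025·274331.716/256233.3951) = 55.3054.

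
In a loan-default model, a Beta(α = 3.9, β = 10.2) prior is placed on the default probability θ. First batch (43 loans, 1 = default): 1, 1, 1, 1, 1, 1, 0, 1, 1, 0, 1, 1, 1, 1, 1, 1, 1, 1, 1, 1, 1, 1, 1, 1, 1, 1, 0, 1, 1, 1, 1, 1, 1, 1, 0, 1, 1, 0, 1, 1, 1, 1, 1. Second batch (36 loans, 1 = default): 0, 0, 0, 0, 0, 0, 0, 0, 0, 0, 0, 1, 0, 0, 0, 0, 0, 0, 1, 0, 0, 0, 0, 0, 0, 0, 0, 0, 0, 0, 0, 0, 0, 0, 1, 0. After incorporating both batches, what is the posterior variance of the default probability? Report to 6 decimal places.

The Beta prior is conjugate to a Binomial/Bernoulli likelihood; the update adds successes to α and failures to β.
After batch 1: Beta(3.9+38, 10.2+5) = Beta(41.9, 15.2).
After batch 2: Beta(41.9+3, 15.2+33) = Beta(44.9, 48.2).
Var = αβ/((α+β)²(α+β+1)) = 44.9·48.2/(93.1²·94.1) = 0.002653.

0.002653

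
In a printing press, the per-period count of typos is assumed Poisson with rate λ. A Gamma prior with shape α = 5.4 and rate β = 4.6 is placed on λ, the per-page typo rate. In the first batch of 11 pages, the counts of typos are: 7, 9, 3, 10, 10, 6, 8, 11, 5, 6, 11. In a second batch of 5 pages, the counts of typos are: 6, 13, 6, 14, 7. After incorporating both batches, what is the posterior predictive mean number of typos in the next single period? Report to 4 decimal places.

With a Gamma(shape α, rate β) prior, the Poisson likelihood is conjugate: the posterior is Gamma(α + ΣXᵢ, β + n).
Batch 1: sum of counts S = 86 over n = 11 pages.
After batch 1: Gamma(α+S, β+n) = Gamma(5.4+86, 4.6+11) = Gamma(91.4, 15.6).
Batch 2: sum of counts S = 46 over n = 5 pages.
After batch 2: Gamma(α+S, β+n) = Gamma(91.4+46, 15.6+5) = Gamma(137.4, 20.6).
The predictive distribution for one future period is NegBinom with mean α/β = 6.6699.

6.6699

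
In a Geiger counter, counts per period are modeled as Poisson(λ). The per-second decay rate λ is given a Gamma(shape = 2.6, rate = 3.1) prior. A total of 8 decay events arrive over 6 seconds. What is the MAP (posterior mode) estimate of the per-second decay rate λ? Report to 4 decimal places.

1.0549

With a Gamma(shape α, rate β) prior, the Poisson likelihood is conjugate: the posterior is Gamma(α + ΣXᵢ, β + n).
Posterior: Gamma(α+S, β+n) = Gamma(2.6+8, 3.1+6) = Gamma(10.6, 9.1).
Mode of Gamma(α,β) for α≥1 is (α−1)/β = 9.6/9.1 = 1.0549.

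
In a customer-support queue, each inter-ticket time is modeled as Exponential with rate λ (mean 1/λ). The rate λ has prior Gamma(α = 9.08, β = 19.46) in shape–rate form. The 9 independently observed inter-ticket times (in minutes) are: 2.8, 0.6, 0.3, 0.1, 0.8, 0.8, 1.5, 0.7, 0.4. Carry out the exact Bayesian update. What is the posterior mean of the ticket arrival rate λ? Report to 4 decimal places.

0.6584

With a Gamma(shape α, rate β) prior on the exponential rate λ, the posterior after n observations with total T = Σxᵢ is Gamma(α+n, β+T).
Sum of observations T = 8.0 minutes; n = 9.
Posterior: Gamma(9.08+9, 19.46+8.0) = Gamma(18.08, 27.46).
Posterior mean of λ = α/β = 18.08/27.46 = 0.6584.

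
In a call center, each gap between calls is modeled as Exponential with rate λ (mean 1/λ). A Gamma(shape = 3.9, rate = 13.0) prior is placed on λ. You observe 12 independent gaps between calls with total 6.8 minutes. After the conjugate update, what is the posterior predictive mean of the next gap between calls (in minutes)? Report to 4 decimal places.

1.3289

With a Gamma(shape α, rate β) prior on the exponential rate λ, the posterior after n observations with total T = Σxᵢ is Gamma(α+n, β+T).
Posterior: Gamma(3.9+12, 13.0+6.8) = Gamma(15.9, 19.8).
The predictive distribution for the next observation is Lomax; its mean is β/(α−1) = 19.8/14.9 = 1.3289.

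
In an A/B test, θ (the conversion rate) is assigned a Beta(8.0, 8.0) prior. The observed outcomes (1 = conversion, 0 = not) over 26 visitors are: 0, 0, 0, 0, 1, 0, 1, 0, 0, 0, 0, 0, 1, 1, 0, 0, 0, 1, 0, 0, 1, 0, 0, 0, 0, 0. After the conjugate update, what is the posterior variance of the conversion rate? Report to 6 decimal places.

The Beta prior is conjugate to a Binomial/Bernoulli likelihood; the update adds successes to α and failures to β.
Posterior: Beta(α+k, β+n−k) = Beta(8.0+6, 8.0+20) = Beta(14.0, 28.0).
Var = αβ/((α+β)²(α+β+1)) = 14.0·28.0/(42.0²·43.0) = 0.005168.

0.005168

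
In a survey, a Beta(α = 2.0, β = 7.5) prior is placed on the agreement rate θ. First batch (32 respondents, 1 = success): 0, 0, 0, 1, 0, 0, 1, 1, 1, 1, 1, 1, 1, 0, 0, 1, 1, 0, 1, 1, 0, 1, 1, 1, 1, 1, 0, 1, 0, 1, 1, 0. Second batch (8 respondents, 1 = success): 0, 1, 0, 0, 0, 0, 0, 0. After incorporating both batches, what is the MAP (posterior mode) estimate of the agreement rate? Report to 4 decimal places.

The Beta prior is conjugate to a Binomial/Bernoulli likelihood; the update adds successes to α and failures to β.
After batch 1: Beta(2.0+20, 7.5+12) = Beta(22.0, 19.5).
After batch 2: Beta(22.0+1, 19.5+7) = Beta(23.0, 26.5).
Mode of Beta(a,b) for a,b>1 is (a−1)/(a+b−2) = 22.0/47.5 = 0.4632.

0.4632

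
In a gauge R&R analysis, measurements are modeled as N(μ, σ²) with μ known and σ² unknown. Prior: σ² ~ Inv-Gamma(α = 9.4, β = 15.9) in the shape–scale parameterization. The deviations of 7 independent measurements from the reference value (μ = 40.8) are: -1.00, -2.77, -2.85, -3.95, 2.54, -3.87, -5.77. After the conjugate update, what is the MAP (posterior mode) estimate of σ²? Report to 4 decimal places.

4.2777

With known mean μ and an Inverse-Gamma(α, β) prior on σ², the Normal likelihood is conjugate: posterior is Inv-Gamma(α + n/2, β + Σ(xᵢ−μ)²/2).
Σ(xᵢ−μ)² = (-1.00)² + (-2.77)² + (-2.85)² + (-3.95)² + (2.54)² + (-3.87)² + (-5.77)² = 87.1193.
Posterior: Inv-Gamma(9.4 + 7/2, 15.9 + 87.1193/2) = Inv-Gamma(12.90, 59.45965).
Mode = β/(α+1) = 59.45965/13.90 = 4.2777.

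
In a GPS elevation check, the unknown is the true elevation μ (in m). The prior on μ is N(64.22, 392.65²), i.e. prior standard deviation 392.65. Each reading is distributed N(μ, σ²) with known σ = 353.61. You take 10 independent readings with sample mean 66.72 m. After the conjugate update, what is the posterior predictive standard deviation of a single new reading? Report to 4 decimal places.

For Normal data with known variance σ², a Normal(μ₀, σ₀²) prior on μ is conjugate. Posterior precision = 1/σ₀² + n/σ²; posterior mean is the precision-weighted average of μ₀ and x̄.
σ₀² = 392.65² = 154174.0225, σ² = 353.61² = 125040.0321; σ² + n·σ₀² = 125040.0321 + 10·154174.0225 = 1666780.2571.
Posterior precision = 1/σ₀² + n/σ² = 1/154174.0225 + 10/125040.0321 = (σ² + n·σ₀²)/(σ₀²σ²) = 1666780.2571/(154174.0225·125040.0321); posterior variance σₙ² = σ₀²σ²/(σ² + n·σ₀²) = 154174.0225·125040.0321/1666780.2571 = 11565.966564.
Predictive variance for one new observation = σₙ² + σ² = 154174.0225·125040.0321/1666780.2571 + 125040.0321 = σ²·(σ₀² + 1666780.2571)/1666780.2571 = 125040.0321·1820954.2796/1666780.2571 = 136605.998664; SD = √(125040.0321·1820954.2796/1666780.2571) = 369.6025.

369.6025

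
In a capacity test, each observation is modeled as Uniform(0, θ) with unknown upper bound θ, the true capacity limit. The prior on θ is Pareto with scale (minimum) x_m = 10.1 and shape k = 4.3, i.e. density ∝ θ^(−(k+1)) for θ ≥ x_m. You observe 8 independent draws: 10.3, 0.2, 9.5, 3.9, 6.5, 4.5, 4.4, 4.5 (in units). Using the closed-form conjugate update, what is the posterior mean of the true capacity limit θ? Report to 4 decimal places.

11.2115

A Pareto(scale x_m, shape k) prior on the upper bound θ of Uniform(0, θ) is conjugate: posterior is Pareto(max(x_m, max xᵢ), k + n).
Sample maximum = 10.3; prior scale x_m = 10.1 → posterior scale = max = 10.3.
Posterior shape = 4.3 + 8 = 12.3.
E[θ|data] = k·x_m/(k−1) = 12.3·10.3/11.3 = 11.2115.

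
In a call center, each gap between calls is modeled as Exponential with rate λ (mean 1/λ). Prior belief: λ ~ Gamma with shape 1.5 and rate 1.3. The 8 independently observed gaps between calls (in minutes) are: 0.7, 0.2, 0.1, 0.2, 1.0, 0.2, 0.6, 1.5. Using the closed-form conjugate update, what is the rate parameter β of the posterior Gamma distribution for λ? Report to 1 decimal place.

With a Gamma(shape α, rate β) prior on the exponential rate λ, the posterior after n observations with total T = Σxᵢ is Gamma(α+n, β+T).
Sum of observations T = 4.5 minutes; n = 8.
Posterior: Gamma(1.5+8, 1.3+4.5) = Gamma(9.5, 5.8).
Posterior β = 5.8.

5.8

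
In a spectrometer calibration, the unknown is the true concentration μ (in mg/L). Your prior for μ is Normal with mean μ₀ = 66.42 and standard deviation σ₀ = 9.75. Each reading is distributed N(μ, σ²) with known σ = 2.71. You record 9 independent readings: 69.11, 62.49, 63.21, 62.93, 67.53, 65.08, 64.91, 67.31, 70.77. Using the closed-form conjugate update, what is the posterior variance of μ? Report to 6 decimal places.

0.809066

For Normal data with known variance σ², a Normal(μ₀, σ₀²) prior on μ is conjugate. Posterior precision = 1/σ₀² + n/σ²; posterior mean is the precision-weighted average of μ₀ and x̄.
σ₀² = 9.75² = 95.0625, σ² = 2.71² = 7.3441; σ² + n·σ₀² = 7.3441 + 9·95.0625 = 862.9066.
Posterior precision = 1/σ₀² + n/σ² = 1/95.0625 + 9/7.3441 = (σ² + n·σ₀²)/(σ₀²σ²) = 862.9066/(95.0625·7.3441); posterior variance σₙ² = σ₀²σ²/(σ² + n·σ₀²) = 95.0625·7.3441/862.9066 = 0.809066.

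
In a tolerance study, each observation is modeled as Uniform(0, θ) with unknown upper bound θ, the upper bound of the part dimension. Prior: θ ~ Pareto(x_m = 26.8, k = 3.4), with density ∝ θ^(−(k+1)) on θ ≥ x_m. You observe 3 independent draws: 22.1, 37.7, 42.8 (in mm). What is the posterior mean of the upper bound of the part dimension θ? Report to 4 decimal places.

50.7259

A Pareto(scale x_m, shape k) prior on the upper bound θ of Uniform(0, θ) is conjugate: posterior is Pareto(max(x_m, max xᵢ), k + n).
Sample maximum = 42.8; prior scale x_m = 26.8 → posterior scale = max = 42.8.
Posterior shape = 3.4 + 3 = 6.4.
E[θ|data] = k·x_m/(k−1) = 6.4·42.8/5.4 = 50.7259.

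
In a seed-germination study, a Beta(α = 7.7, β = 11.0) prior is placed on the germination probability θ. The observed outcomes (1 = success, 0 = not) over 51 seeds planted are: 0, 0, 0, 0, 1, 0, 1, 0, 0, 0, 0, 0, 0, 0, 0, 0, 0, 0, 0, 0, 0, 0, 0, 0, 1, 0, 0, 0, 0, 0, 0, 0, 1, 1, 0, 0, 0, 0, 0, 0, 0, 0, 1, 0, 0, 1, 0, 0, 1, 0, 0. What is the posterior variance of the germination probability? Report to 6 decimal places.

0.002468

The Beta prior is conjugate to a Binomial/Bernoulli likelihood; the update adds successes to α and failures to β.
Posterior: Beta(α+k, β+n−k) = Beta(7.7+8, 11.0+43) = Beta(15.7, 54.0).
Var = αβ/((α+β)²(α+β+1)) = 15.7·54.0/(69.7²·70.7) = 0.002468.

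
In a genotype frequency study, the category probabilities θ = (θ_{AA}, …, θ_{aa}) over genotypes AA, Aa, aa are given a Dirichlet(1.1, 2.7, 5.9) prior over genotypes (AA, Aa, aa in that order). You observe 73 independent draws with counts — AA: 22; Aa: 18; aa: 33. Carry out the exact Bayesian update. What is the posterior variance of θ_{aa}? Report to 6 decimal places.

The Dirichlet prior is conjugate to the Multinomial likelihood: each posterior αⱼ = prior αⱼ + observed count nⱼ.
Posterior concentration: (23.1, 20.7, 38.9), total = 82.7.
Var[θ_j] = α_j(Σα−α_j)/((Σα)²(Σα+1)) = 38.9·43.8/(82.7²·83.7) = 0.002976.

0.002976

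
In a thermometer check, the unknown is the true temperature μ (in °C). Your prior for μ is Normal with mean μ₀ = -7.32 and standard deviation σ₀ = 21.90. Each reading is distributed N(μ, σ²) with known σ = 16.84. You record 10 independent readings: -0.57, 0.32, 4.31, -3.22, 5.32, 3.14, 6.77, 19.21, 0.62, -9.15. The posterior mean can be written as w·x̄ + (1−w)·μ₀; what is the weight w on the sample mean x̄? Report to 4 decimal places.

For Normal data with known variance σ², a Normal(μ₀, σ₀²) prior on μ is conjugate. Posterior precision = 1/σ₀² + n/σ²; posterior mean is the precision-weighted average of μ₀ and x̄.
σ₀² = 21.90² = 479.61, σ² = 16.84² = 283.5856. Prior precision 1/σ₀² = 1/479.61; data precision n/σ² = 10/283.5856.
w = (n/σ²)/(1/σ₀² + n/σ²) = n·σ₀²/(σ² + n·σ₀²) = 10·479.61/(283.5856 + 10·479.61) = 4796.1/5079.6856 = 0.9442.

0.9442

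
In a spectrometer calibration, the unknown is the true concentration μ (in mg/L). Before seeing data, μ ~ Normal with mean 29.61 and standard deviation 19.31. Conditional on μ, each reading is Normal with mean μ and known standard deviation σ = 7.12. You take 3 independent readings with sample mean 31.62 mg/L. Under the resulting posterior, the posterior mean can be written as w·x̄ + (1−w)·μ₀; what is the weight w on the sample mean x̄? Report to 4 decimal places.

For Normal data with known variance σ², a Normal(μ₀, σ₀²) prior on μ is conjugate. Posterior precision = 1/σ₀² + n/σ²; posterior mean is the precision-weighted average of μ₀ and x̄.
σ₀² = 19.31² = 372.8761, σ² = 7.12² = 50.6944. Prior precision 1/σ₀² = 1/372.8761; data precision n/σ² = 3/50.6944.
w = (n/σ²)/(1/σ₀² + n/σ²) = n·σ₀²/(σ² + n·σ₀²) = 3·372.8761/(50.6944 + 3·372.8761) = 1118.6283/1169.3227 = 0.9566.

0.9566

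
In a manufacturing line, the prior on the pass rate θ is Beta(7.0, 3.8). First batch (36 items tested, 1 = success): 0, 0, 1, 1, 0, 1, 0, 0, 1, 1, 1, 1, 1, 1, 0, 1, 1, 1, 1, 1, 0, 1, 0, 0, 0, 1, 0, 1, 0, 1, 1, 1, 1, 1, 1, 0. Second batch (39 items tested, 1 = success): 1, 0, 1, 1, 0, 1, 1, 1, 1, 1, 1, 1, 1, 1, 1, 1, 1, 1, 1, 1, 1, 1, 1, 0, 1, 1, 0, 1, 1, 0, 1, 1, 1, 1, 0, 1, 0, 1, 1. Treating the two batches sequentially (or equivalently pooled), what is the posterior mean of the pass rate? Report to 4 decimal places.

0.7226

The Beta prior is conjugate to a Binomial/Bernoulli likelihood; the update adds successes to α and failures to β.
After batch 1: Beta(7.0+23, 3.8+13) = Beta(30.0, 16.8).
After batch 2: Beta(30.0+32, 16.8+7) = Beta(62.0, 23.8).
Posterior mean = α/(α+β) = 62.0/85.8 = 0.7226.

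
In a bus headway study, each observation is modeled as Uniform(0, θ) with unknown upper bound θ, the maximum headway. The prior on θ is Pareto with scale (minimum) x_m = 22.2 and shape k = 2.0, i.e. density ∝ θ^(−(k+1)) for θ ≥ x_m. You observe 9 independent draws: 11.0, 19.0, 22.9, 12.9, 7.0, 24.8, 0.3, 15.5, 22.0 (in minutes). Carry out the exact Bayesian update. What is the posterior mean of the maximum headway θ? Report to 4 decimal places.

A Pareto(scale x_m, shape k) prior on the upper bound θ of Uniform(0, θ) is conjugate: posterior is Pareto(max(x_m, max xᵢ), k + n).
Sample maximum = 24.8; prior scale x_m = 22.2 → posterior scale = max = 24.8.
Posterior shape = 2.0 + 9 = 11.0.
E[θ|data] = k·x_m/(k−1) = 11.0·24.8/10.0 = 27.2800.

27.2800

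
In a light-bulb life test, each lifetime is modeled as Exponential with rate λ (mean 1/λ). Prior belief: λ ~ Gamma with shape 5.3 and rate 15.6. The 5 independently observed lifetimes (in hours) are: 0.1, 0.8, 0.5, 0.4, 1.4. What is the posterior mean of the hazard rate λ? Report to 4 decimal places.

With a Gamma(shape α, rate β) prior on the exponential rate λ, the posterior after n observations with total T = Σxᵢ is Gamma(α+n, β+T).
Sum of observations T = 3.2 hours; n = 5.
Posterior: Gamma(5.3+5, 15.6+3.2) = Gamma(10.3, 18.8).
Posterior mean of λ = α/β = 10.3/18.8 = 0.5479.

0.5479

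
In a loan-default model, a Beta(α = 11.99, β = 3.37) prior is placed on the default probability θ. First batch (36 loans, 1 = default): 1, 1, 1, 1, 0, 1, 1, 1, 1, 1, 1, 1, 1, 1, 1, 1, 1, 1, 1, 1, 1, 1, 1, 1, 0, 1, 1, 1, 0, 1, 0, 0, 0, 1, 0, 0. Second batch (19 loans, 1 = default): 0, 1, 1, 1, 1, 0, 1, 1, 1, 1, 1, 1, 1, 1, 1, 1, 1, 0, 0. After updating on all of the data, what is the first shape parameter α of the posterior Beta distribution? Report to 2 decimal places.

54.99

The Beta prior is conjugate to a Binomial/Bernoulli likelihood; the update adds successes to α and failures to β.
After batch 1: Beta(11.99+28, 3.37+8) = Beta(39.99, 11.37).
After batch 2: Beta(39.99+15, 11.37+4) = Beta(54.99, 15.37).
Posterior α = 54.99.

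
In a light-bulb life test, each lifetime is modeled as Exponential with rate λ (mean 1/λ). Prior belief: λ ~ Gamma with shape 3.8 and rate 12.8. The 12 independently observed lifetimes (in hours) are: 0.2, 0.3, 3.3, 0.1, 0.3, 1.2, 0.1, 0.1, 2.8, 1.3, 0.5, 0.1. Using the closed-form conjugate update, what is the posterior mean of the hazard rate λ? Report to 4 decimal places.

With a Gamma(shape α, rate β) prior on the exponential rate λ, the posterior after n observations with total T = Σxᵢ is Gamma(α+n, β+T).
Sum of observations T = 10.3 hours; n = 12.
Posterior: Gamma(3.8+12, 12.8+10.3) = Gamma(15.8, 23.1).
Posterior mean of λ = α/β = 15.8/23.1 = 0.6840.

0.6840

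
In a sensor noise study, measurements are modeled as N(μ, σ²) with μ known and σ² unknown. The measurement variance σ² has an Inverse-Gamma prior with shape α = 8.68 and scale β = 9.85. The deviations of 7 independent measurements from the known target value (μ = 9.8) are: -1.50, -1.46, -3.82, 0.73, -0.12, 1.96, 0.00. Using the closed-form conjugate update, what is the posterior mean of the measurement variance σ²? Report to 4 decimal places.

With known mean μ and an Inverse-Gamma(α, β) prior on σ², the Normal likelihood is conjugate: posterior is Inv-Gamma(α + n/2, β + Σ(xᵢ−μ)²/2).
Σ(xᵢ−μ)² = (-1.50)² + (-1.46)² + (-3.82)² + (0.73)² + (-0.12)² + (1.96)² + (0.00)² = 23.3629.
Posterior: Inv-Gamma(8.68 + 7/2, 9.85 + 23.3629/2) = Inv-Gamma(12.18, 21.53145).
E[σ²|data] = β/(α−1) = 21.53145/11.18 = 1.9259.

1.9259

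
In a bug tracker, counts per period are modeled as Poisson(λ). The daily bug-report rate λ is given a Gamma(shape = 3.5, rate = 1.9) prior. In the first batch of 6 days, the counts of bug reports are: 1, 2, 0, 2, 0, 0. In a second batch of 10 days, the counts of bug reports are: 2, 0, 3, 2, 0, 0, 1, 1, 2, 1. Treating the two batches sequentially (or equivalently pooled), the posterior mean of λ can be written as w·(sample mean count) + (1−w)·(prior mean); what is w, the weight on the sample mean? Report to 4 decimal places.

0.8939

With a Gamma(shape α, rate β) prior, the Poisson likelihood is conjugate: the posterior is Gamma(α + ΣXᵢ, β + n).
Total number of days: n = 6 + 10 = 16.
Posterior mean = (α₀+S)/(β₀+n) = [n/(β₀+n)]·(S/n) + [β₀/(β₀+n)]·(α₀/β₀), so only n and β₀ enter the weight.
Weight on data w = n/(β₀+n) = 16/(1.9+16) = 16/17.9 = 0.8939.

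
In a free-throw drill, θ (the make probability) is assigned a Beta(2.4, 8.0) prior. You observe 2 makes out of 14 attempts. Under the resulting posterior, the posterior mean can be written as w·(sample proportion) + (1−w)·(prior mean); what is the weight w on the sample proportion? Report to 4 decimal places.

0.5738

The Beta prior is conjugate to a Binomial/Bernoulli likelihood; the update adds successes to α and failures to β.
Posterior mean = (α₀+k)/(α₀+β₀+n) = [n/(α₀+β₀+n)]·(k/n) + [(α₀+β₀)/(α₀+β₀+n)]·α₀/(α₀+β₀), so only n and the prior enter the weight.
The weight on the data is w = n/(α₀+β₀+n) = 14/(2.4+8.0+14) = 14/24.4 = 0.5738.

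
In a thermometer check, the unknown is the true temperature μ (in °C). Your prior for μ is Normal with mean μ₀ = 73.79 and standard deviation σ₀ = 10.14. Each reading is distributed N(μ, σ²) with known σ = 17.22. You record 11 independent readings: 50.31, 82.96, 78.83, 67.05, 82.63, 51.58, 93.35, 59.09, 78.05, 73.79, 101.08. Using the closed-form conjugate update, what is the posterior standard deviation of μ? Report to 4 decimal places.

For Normal data with known variance σ², a Normal(μ₀, σ₀²) prior on μ is conjugate. Posterior precision = 1/σ₀² + n/σ²; posterior mean is the precision-weighted average of μ₀ and x̄.
σ₀² = 10.14² = 102.8196, σ² = 17.22² = 296.5284; σ² + n·σ₀² = 296.5284 + 11·102.8196 = 1427.544.
Posterior precision = 1/σ₀² + n/σ² = 1/102.8196 + 11/296.5284 = (σ² + n·σ₀²)/(σ₀²σ²) = 1427.544/(102.8196·296.5284); posterior variance σₙ² = σ₀²σ²/(σ² + n·σ₀²) = 102.8196·296.5284/1427.544 = 21.357612.
Posterior SD = √σₙ² = √(102.8196·296.5284/1427.544) = 4.6214.

4.6214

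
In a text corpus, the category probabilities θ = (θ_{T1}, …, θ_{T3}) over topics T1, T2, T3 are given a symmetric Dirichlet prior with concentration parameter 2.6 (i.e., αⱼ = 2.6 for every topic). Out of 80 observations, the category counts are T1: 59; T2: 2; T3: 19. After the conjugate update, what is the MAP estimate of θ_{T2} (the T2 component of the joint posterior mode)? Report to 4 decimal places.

The Dirichlet prior is conjugate to the Multinomial likelihood: each posterior αⱼ = prior αⱼ + observed count nⱼ.
Posterior concentration: (61.6, 4.6, 21.6), total = 87.8.
Joint mode component: (α_{T2}−1)/(Σα−K) = 3.6/84.8 = 0.0425.

0.0425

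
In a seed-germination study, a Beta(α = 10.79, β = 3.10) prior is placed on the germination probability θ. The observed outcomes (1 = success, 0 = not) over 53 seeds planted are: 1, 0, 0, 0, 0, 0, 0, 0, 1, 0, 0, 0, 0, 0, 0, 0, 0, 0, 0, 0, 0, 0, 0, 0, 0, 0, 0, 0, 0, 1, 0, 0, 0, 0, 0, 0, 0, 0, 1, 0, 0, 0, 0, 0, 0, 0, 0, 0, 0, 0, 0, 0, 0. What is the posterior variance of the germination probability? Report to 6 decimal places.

0.002537

The Beta prior is conjugate to a Binomial/Bernoulli likelihood; the update adds successes to α and failures to β.
Posterior: Beta(α+k, β+n−k) = Beta(10.79+4, 3.10+49) = Beta(14.79, 52.10).
Var = αβ/((α+β)²(α+β+1)) = 14.79·52.10/(66.89²·67.89) = 0.002537.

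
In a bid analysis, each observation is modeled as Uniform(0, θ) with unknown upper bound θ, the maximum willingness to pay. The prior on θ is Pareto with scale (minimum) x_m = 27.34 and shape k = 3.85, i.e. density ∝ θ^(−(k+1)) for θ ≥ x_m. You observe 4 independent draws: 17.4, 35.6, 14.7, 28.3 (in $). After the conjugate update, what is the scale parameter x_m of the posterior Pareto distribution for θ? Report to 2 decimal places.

35.60

A Pareto(scale x_m, shape k) prior on the upper bound θ of Uniform(0, θ) is conjugate: posterior is Pareto(max(x_m, max xᵢ), k + n).
Sample maximum = 35.6; prior scale x_m = 27.34 → posterior scale = max = 35.60.
Posterior shape = 3.85 + 4 = 7.85.
Posterior scale x_m = 35.60.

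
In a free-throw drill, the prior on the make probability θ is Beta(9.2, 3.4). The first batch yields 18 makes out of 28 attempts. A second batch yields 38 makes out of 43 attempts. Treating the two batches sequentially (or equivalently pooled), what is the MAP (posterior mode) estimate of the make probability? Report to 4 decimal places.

The Beta prior is conjugate to a Binomial/Bernoulli likelihood; the update adds successes to α and failures to β.
After batch 1: Beta(9.2+18, 3.4+10) = Beta(27.2, 13.4).
After batch 2: Beta(27.2+38, 13.4+5) = Beta(65.2, 18.4).
Mode of Beta(a,b) for a,b>1 is (a−1)/(a+b−2) = 64.2/81.6 = 0.7868.

0.7868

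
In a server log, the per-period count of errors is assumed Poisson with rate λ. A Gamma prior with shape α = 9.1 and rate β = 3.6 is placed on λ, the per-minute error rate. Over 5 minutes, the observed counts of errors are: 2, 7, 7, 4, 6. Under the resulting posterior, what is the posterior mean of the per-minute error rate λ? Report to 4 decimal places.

4.0814

With a Gamma(shape α, rate β) prior, the Poisson likelihood is conjugate: the posterior is Gamma(α + ΣXᵢ, β + n).
Sum of counts S = 26 over n = 5 minutes.
Posterior: Gamma(α+S, β+n) = Gamma(9.1+26, 3.6+5) = Gamma(35.1, 8.6).
Posterior mean = α/β = 35.1/8.6 = 4.0814.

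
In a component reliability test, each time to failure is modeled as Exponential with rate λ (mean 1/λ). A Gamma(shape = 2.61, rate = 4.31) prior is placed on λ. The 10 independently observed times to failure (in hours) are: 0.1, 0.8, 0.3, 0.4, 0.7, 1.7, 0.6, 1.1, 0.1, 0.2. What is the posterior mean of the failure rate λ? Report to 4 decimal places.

With a Gamma(shape α, rate β) prior on the exponential rate λ, the posterior after n observations with total T = Σxᵢ is Gamma(α+n, β+T).
Sum of observations T = 6.0 hours; n = 10.
Posterior: Gamma(2.61+10, 4.31+6.0) = Gamma(12.61, 10.31).
Posterior mean of λ = α/β = 12.61/10.31 = 1.2231.

1.2231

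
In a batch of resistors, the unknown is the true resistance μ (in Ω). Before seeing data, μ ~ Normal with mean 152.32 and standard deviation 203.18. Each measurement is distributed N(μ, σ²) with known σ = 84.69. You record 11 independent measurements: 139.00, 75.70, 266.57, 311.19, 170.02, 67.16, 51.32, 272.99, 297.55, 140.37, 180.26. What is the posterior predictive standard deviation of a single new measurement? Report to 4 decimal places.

For Normal data with known variance σ², a Normal(μ₀, σ₀²) prior on μ is conjugate. Posterior precision = 1/σ₀² + n/σ²; posterior mean is the precision-weighted average of μ₀ and x̄.
σ₀² = 203.18² = 41282.1124, σ² = 84.69² = 7172.3961; σ² + n·σ₀² = 7172.3961 + 11·41282.1124 = 461275.6325.
Posterior precision = 1/σ₀² + n/σ² = 1/41282.1124 + 11/7172.3961 = (σ² + n·σ₀²)/(σ₀²σ²) = 461275.6325/(41282.1124·7172.3961); posterior variance σₙ² = σ₀²σ²/(σ² + n·σ₀²) = 41282.1124·7172.3961/461275.6325 = 641.897471.
Predictive variance for one new observation = σₙ² + σ² = 41282.1124·7172.3961/461275.6325 + 7172.3961 = σ²·(σ₀² + 461275.6325)/461275.6325 = 7172.3961·502557.7449/461275.6325 = 7814.293571; SD = √(7172.3961·502557.7449/461275.6325) = 88.3985.

88.3985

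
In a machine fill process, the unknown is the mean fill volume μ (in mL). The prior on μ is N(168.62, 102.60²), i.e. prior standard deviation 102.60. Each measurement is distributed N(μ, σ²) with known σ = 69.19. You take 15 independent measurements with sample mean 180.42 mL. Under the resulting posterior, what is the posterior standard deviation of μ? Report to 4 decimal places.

For Normal data with known variance σ², a Normal(μ₀, σ₀²) prior on μ is conjugate. Posterior precision = 1/σ₀² + n/σ²; posterior mean is the precision-weighted average of μ₀ and x̄.
σ₀² = 102.60² = 10526.76, σ² = 69.19² = 4787.2561; σ² + n·σ₀² = 4787.2561 + 15·10526.76 = 162688.6561.
Posterior precision = 1/σ₀² + n/σ² = 1/10526.76 + 15/4787.2561 = (σ² + n·σ₀²)/(σ₀²σ²) = 162688.6561/(10526.76·4787.2561); posterior variance σₙ² = σ₀²σ²/(σ² + n·σ₀²) = 10526.76·4787.2561/162688.6561 = 309.759127.
Posterior SD = √σₙ² = √(10526.76·4787.2561/162688.6561) = 17.6000.

17.6000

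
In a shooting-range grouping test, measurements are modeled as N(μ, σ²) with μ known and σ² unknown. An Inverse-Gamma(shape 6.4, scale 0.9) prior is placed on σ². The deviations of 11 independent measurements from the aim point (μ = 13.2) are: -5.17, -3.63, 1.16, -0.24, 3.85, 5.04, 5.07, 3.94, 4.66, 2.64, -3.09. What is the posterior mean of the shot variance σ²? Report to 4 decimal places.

With known mean μ and an Inverse-Gamma(α, β) prior on σ², the Normal likelihood is conjugate: posterior is Inv-Gamma(α + n/2, β + Σ(xᵢ−μ)²/2).
Σ(xᵢ−μ)² = (-5.17)² + (-3.63)² + (1.16)² + (-0.24)² + (3.85)² + (5.04)² + (5.07)² + (3.94)² + (4.66)² + (2.64)² + (-3.09)² = 160.9949.
Posterior: Inv-Gamma(6.4 + 11/2, 0.9 + 160.9949/2) = Inv-Gamma(11.90, 81.39745).
E[σ²|data] = β/(α−1) = 81.39745/10.90 = 7.4677.

7.4677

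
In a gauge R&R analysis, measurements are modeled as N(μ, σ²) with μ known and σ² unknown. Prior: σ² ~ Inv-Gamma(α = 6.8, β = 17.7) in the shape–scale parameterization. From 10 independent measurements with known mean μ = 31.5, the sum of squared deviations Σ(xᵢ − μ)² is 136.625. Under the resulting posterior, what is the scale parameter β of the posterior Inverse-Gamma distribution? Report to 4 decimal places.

With known mean μ and an Inverse-Gamma(α, β) prior on σ², the Normal likelihood is conjugate: posterior is Inv-Gamma(α + n/2, β + Σ(xᵢ−μ)²/2).
Posterior: Inv-Gamma(6.8 + 10/2, 17.7 + 136.625/2) = Inv-Gamma(11.80, 86.0125).
Posterior β = 86.0125.

86.0125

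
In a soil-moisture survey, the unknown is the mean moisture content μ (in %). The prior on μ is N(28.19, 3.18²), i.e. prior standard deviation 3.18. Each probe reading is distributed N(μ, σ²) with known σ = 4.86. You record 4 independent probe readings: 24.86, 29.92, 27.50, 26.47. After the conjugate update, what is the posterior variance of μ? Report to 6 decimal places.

For Normal data with known variance σ², a Normal(μ₀, σ₀²) prior on μ is conjugate. Posterior precision = 1/σ₀² + n/σ²; posterior mean is the precision-weighted average of μ₀ and x̄.
σ₀² = 3.18² = 10.1124, σ² = 4.86² = 23.6196; σ² + n·σ₀² = 23.6196 + 4·10.1124 = 64.0692.
Posterior precision = 1/σ₀² + n/σ² = 1/10.1124 + 4/23.6196 = (σ² + n·σ₀²)/(σ₀²σ²) = 64.0692/(10.1124·23.6196); posterior variance σₙ² = σ₀²σ²/(σ² + n·σ₀²) = 10.1124·23.6196/64.0692 = 3.728014.

3.728014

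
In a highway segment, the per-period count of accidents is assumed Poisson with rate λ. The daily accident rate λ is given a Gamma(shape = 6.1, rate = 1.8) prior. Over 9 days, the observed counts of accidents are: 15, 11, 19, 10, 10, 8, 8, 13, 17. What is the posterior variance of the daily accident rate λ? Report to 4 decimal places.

With a Gamma(shape α, rate β) prior, the Poisson likelihood is conjugate: the posterior is Gamma(α + ΣXᵢ, β + n).
Sum of counts S = 111 over n = 9 days.
Posterior: Gamma(α+S, β+n) = Gamma(6.1+111, 1.8+9) = Gamma(117.1, 10.8).
Var = α/β² = 117.1/10.8² = 1.0039.

1.0039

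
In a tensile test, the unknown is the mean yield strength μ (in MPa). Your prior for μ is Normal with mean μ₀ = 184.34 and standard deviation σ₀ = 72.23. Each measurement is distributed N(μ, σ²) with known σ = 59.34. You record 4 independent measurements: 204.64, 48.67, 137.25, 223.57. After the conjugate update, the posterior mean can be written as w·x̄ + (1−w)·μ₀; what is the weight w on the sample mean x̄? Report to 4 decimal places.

0.8556

For Normal data with known variance σ², a Normal(μ₀, σ₀²) prior on μ is conjugate. Posterior precision = 1/σ₀² + n/σ²; posterior mean is the precision-weighted average of μ₀ and x̄.
σ₀² = 72.23² = 5217.1729, σ² = 59.34² = 3521.2356. Prior precision 1/σ₀² = 1/5217.1729; data precision n/σ² = 4/3521.2356.
w = (n/σ²)/(1/σ₀² + n/σ²) = n·σ₀²/(σ² + n·σ₀²) = 4·5217.1729/(3521.2356 + 4·5217.1729) = 20868.6916/24389.9272 = 0.8556.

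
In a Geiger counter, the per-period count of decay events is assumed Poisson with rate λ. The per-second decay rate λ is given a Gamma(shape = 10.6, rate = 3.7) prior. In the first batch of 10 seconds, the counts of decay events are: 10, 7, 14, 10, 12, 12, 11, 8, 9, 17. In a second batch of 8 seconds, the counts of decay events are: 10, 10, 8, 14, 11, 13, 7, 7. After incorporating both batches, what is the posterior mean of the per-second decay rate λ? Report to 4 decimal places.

9.2442

With a Gamma(shape α, rate β) prior, the Poisson likelihood is conjugate: the posterior is Gamma(α + ΣXᵢ, β + n).
Batch 1: sum of counts S = 110 over n = 10 seconds.
After batch 1: Gamma(α+S, β+n) = Gamma(10.6+110, 3.7+10) = Gamma(120.6, 13.7).
Batch 2: sum of counts S = 80 over n = 8 seconds.
After batch 2: Gamma(α+S, β+n) = Gamma(120.6+80, 13.7+8) = Gamma(200.6, 21.7).
Posterior mean = α/β = 200.6/21.7 = 9.2442.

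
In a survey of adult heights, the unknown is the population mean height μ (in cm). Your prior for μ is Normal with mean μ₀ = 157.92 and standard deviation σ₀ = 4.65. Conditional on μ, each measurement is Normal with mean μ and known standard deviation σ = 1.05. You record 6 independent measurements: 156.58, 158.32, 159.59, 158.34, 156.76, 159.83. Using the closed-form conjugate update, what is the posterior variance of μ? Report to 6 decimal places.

For Normal data with known variance σ², a Normal(μ₀, σ₀²) prior on μ is conjugate. Posterior precision = 1/σ₀² + n/σ²; posterior mean is the precision-weighted average of μ₀ and x̄.
σ₀² = 4.65² = 21.6225, σ² = 1.05² = 1.1025; σ² + n·σ₀² = 1.1025 + 6·21.6225 = 130.8375.
Posterior precision = 1/σ₀² + n/σ² = 1/21.6225 + 6/1.1025 = (σ² + n·σ₀²)/(σ₀²σ²) = 130.8375/(21.6225·1.1025); posterior variance σₙ² = σ₀²σ²/(σ² + n·σ₀²) = 21.6225·1.1025/130.8375 = 0.182202.

0.182202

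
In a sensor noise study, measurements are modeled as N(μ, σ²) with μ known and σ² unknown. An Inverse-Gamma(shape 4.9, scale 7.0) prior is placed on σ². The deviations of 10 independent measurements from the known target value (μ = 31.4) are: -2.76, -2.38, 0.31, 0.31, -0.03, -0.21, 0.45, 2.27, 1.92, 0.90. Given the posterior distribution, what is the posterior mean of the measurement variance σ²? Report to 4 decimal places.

With known mean μ and an Inverse-Gamma(α, β) prior on σ², the Normal likelihood is conjugate: posterior is Inv-Gamma(α + n/2, β + Σ(xᵢ−μ)²/2).
Σ(xᵢ−μ)² = (-2.76)² + (-2.38)² + (0.31)² + (0.31)² + (-0.03)² + (-0.21)² + (0.45)² + (2.27)² + (1.92)² + (0.90)² = 23.3710.
Posterior: Inv-Gamma(4.9 + 10/2, 7.0 + 23.3710/2) = Inv-Gamma(9.90, 18.68550).
E[σ²|data] = β/(α−1) = 18.68550/8.90 = 2.0995.

2.0995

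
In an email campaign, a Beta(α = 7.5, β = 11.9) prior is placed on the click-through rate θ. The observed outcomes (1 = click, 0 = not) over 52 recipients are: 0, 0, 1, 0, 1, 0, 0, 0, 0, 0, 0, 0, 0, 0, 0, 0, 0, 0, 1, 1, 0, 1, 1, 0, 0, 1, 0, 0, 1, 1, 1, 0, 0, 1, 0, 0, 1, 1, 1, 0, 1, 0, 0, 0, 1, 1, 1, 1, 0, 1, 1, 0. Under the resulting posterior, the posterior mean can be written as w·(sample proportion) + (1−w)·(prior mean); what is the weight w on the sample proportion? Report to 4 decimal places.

0.7283

The Beta prior is conjugate to a Binomial/Bernoulli likelihood; the update adds successes to α and failures to β.
Posterior mean = (α₀+k)/(α₀+β₀+n) = [n/(α₀+β₀+n)]·(k/n) + [(α₀+β₀)/(α₀+β₀+n)]·α₀/(α₀+β₀), so only n and the prior enter the weight.
The weight on the data is w = n/(α₀+β₀+n) = 52/(7.5+11.9+52) = 52/71.4 = 0.7283.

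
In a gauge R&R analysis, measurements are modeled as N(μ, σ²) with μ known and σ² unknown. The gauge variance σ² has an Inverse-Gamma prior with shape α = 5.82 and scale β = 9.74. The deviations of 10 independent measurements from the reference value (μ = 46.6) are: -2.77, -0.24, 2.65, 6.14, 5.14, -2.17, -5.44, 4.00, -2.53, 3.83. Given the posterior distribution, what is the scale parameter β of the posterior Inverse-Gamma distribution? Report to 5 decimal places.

With known mean μ and an Inverse-Gamma(α, β) prior on σ², the Normal likelihood is conjugate: posterior is Inv-Gamma(α + n/2, β + Σ(xᵢ−μ)²/2).
Σ(xᵢ−μ)² = (-2.77)² + (-0.24)² + (2.65)² + (6.14)² + (5.14)² + (-2.17)² + (-5.44)² + (4.00)² + (-2.53)² + (3.83)² = 150.2445.
Posterior: Inv-Gamma(5.82 + 10/2, 9.74 + 150.2445/2) = Inv-Gamma(10.82, 84.86225).
Posterior β = 84.86225.

84.86225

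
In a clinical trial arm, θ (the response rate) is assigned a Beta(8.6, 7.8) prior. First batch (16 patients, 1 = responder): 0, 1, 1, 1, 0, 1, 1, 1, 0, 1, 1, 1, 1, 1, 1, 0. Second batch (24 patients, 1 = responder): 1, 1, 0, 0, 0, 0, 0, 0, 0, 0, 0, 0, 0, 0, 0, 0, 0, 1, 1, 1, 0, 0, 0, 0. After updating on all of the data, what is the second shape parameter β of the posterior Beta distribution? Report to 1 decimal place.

The Beta prior is conjugate to a Binomial/Bernoulli likelihood; the update adds successes to α and failures to β.
After batch 1: Beta(8.6+12, 7.8+4) = Beta(20.6, 11.8).
After batch 2: Beta(20.6+5, 11.8+19) = Beta(25.6, 30.8).
Posterior β = 30.8.

30.8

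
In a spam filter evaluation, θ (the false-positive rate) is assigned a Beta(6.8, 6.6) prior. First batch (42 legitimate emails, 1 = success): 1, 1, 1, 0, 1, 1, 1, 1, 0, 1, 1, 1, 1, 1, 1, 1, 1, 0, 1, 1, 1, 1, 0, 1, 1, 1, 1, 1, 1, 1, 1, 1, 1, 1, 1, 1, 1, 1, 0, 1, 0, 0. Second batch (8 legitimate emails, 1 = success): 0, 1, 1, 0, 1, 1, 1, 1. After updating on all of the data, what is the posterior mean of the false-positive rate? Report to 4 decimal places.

0.7539

The Beta prior is conjugate to a Binomial/Bernoulli likelihood; the update adds successes to α and failures to β.
After batch 1: Beta(6.8+35, 6.6+7) = Beta(41.8, 13.6).
After batch 2: Beta(41.8+6, 13.6+2) = Beta(47.8, 15.6).
Posterior mean = α/(α+β) = 47.8/63.4 = 0.7539.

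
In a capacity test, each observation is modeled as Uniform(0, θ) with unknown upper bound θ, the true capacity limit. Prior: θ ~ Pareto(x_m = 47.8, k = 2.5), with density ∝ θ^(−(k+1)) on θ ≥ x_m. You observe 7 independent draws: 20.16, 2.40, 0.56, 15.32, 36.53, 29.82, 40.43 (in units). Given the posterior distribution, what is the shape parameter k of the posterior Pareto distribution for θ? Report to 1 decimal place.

9.5

A Pareto(scale x_m, shape k) prior on the upper bound θ of Uniform(0, θ) is conjugate: posterior is Pareto(max(x_m, max xᵢ), k + n).
Sample maximum = 40.43; prior scale x_m = 47.8 → posterior scale = max = 47.80.
Posterior shape = 2.5 + 7 = 9.5.
Posterior shape k = 9.5.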